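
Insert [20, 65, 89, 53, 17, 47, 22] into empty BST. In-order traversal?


Insert 20: root
Insert 65: R from 20
Insert 89: R from 20 -> R from 65
Insert 53: R from 20 -> L from 65
Insert 17: L from 20
Insert 47: R from 20 -> L from 65 -> L from 53
Insert 22: R from 20 -> L from 65 -> L from 53 -> L from 47

In-order: [17, 20, 22, 47, 53, 65, 89]


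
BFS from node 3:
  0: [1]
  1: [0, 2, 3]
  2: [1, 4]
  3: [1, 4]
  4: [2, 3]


Visit 3, enqueue [1, 4]
Visit 1, enqueue [0, 2]
Visit 4, enqueue []
Visit 0, enqueue []
Visit 2, enqueue []

BFS order: [3, 1, 4, 0, 2]


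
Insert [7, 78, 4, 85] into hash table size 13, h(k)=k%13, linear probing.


Insert 7: h=7 -> slot 7
Insert 78: h=0 -> slot 0
Insert 4: h=4 -> slot 4
Insert 85: h=7, 1 probes -> slot 8

Table: [78, None, None, None, 4, None, None, 7, 85, None, None, None, None]


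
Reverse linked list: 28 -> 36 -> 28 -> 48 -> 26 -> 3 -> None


Step 1: curr=28, set curr.next=prev(None) | reversed so far: 28
Step 2: curr=36, set curr.next=prev(28) | reversed so far: 36 -> 28
Step 3: curr=28, set curr.next=prev(36) | reversed so far: 28 -> 36 -> 28
Step 4: curr=48, set curr.next=prev(28) | reversed so far: 48 -> 28 -> 36 -> 28
Step 5: curr=26, set curr.next=prev(48) | reversed so far: 26 -> 48 -> 28 -> 36 -> 28
Step 6: curr=3, set curr.next=prev(26) | reversed so far: 3 -> 26 -> 48 -> 28 -> 36 -> 28

3 -> 26 -> 48 -> 28 -> 36 -> 28 -> None


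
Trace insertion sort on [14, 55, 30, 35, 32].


Initial: [14, 55, 30, 35, 32]
Insert 55: [14, 55, 30, 35, 32]
Insert 30: [14, 30, 55, 35, 32]
Insert 35: [14, 30, 35, 55, 32]
Insert 32: [14, 30, 32, 35, 55]

Sorted: [14, 30, 32, 35, 55]


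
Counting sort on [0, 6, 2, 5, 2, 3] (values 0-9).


Input: [0, 6, 2, 5, 2, 3]
Counts: [1, 0, 2, 1, 0, 1, 1, 0, 0, 0]

Sorted: [0, 2, 2, 3, 5, 6]


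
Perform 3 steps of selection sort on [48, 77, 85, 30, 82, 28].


Initial: [48, 77, 85, 30, 82, 28]
Step 1: min=28 at 5
  Swap: [28, 77, 85, 30, 82, 48]
Step 2: min=30 at 3
  Swap: [28, 30, 85, 77, 82, 48]
Step 3: min=48 at 5
  Swap: [28, 30, 48, 77, 82, 85]

After 3 steps: [28, 30, 48, 77, 82, 85]


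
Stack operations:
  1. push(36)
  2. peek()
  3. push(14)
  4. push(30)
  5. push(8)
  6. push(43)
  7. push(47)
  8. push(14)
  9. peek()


push(36) -> [36]
peek()->36
push(14) -> [36, 14]
push(30) -> [36, 14, 30]
push(8) -> [36, 14, 30, 8]
push(43) -> [36, 14, 30, 8, 43]
push(47) -> [36, 14, 30, 8, 43, 47]
push(14) -> [36, 14, 30, 8, 43, 47, 14]
peek()->14

Final stack: [36, 14, 30, 8, 43, 47, 14]


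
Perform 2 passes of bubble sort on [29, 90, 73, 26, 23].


Initial: [29, 90, 73, 26, 23]
Pass 1: [29, 73, 26, 23, 90] (3 swaps)
Pass 2: [29, 26, 23, 73, 90] (2 swaps)

After 2 passes: [29, 26, 23, 73, 90]


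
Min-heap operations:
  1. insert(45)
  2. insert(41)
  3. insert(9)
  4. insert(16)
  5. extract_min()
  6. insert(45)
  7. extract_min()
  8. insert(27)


insert(45) -> [45]
insert(41) -> [41, 45]
insert(9) -> [9, 45, 41]
insert(16) -> [9, 16, 41, 45]
extract_min()->9, [16, 45, 41]
insert(45) -> [16, 45, 41, 45]
extract_min()->16, [41, 45, 45]
insert(27) -> [27, 41, 45, 45]

Final heap: [27, 41, 45, 45]


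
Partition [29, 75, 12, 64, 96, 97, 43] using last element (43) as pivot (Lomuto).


Pivot: 43
  29 <= 43: advance i (no swap)
  12 <= 43: swap -> [29, 12, 75, 64, 96, 97, 43]
Place pivot at 2: [29, 12, 43, 64, 96, 97, 75]

Partitioned: [29, 12, 43, 64, 96, 97, 75]


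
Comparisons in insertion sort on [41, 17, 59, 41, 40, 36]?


Algorithm: insertion sort
Input: [41, 17, 59, 41, 40, 36]
Sorted: [17, 36, 40, 41, 41, 59]

13


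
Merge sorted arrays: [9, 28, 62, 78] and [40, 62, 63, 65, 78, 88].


Take 9 from A
Take 28 from A
Take 40 from B
Take 62 from A
Take 62 from B
Take 63 from B
Take 65 from B
Take 78 from A

Merged: [9, 28, 40, 62, 62, 63, 65, 78, 78, 88]


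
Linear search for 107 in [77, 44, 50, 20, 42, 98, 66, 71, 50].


i=0: 77!=107
i=1: 44!=107
i=2: 50!=107
i=3: 20!=107
i=4: 42!=107
i=5: 98!=107
i=6: 66!=107
i=7: 71!=107
i=8: 50!=107

Not found, 9 comps


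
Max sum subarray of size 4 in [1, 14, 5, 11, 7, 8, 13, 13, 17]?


[0:4]: 31
[1:5]: 37
[2:6]: 31
[3:7]: 39
[4:8]: 41
[5:9]: 51

Max: 51 at [5:9]


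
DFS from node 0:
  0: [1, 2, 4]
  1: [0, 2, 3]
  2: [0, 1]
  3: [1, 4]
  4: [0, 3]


Visit 0, push [4, 2, 1]
Visit 1, push [3, 2]
Visit 2, push []
Visit 3, push [4]
Visit 4, push []

DFS order: [0, 1, 2, 3, 4]


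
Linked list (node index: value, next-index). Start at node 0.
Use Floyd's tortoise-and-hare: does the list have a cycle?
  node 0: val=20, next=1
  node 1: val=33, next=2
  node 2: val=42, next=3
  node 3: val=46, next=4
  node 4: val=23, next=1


Floyd's tortoise (slow, +1) and hare (fast, +2):
  init: slow=0, fast=0
  step 1: slow=1, fast=2
  step 2: slow=2, fast=4
  step 3: slow=3, fast=2
  step 4: slow=4, fast=4
  slow == fast at node 4: cycle detected

Cycle: yes


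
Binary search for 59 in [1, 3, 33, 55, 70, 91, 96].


Step 1: lo=0, hi=6, mid=3, val=55
Step 2: lo=4, hi=6, mid=5, val=91
Step 3: lo=4, hi=4, mid=4, val=70

Not found


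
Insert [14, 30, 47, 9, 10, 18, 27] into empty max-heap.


Insert 14: [14]
Insert 30: [30, 14]
Insert 47: [47, 14, 30]
Insert 9: [47, 14, 30, 9]
Insert 10: [47, 14, 30, 9, 10]
Insert 18: [47, 14, 30, 9, 10, 18]
Insert 27: [47, 14, 30, 9, 10, 18, 27]

Final heap: [47, 14, 30, 9, 10, 18, 27]


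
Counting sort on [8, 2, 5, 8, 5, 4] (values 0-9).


Input: [8, 2, 5, 8, 5, 4]
Counts: [0, 0, 1, 0, 1, 2, 0, 0, 2, 0]

Sorted: [2, 4, 5, 5, 8, 8]


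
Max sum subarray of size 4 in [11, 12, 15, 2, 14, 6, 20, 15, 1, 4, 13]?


[0:4]: 40
[1:5]: 43
[2:6]: 37
[3:7]: 42
[4:8]: 55
[5:9]: 42
[6:10]: 40
[7:11]: 33

Max: 55 at [4:8]


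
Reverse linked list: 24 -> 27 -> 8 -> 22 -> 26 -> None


Step 1: curr=24, set curr.next=prev(None) | reversed so far: 24
Step 2: curr=27, set curr.next=prev(24) | reversed so far: 27 -> 24
Step 3: curr=8, set curr.next=prev(27) | reversed so far: 8 -> 27 -> 24
Step 4: curr=22, set curr.next=prev(8) | reversed so far: 22 -> 8 -> 27 -> 24
Step 5: curr=26, set curr.next=prev(22) | reversed so far: 26 -> 22 -> 8 -> 27 -> 24

26 -> 22 -> 8 -> 27 -> 24 -> None


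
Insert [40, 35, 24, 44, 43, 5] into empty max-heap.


Insert 40: [40]
Insert 35: [40, 35]
Insert 24: [40, 35, 24]
Insert 44: [44, 40, 24, 35]
Insert 43: [44, 43, 24, 35, 40]
Insert 5: [44, 43, 24, 35, 40, 5]

Final heap: [44, 43, 24, 35, 40, 5]


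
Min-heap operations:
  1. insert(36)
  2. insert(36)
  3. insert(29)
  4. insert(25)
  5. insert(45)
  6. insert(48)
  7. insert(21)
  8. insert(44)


insert(36) -> [36]
insert(36) -> [36, 36]
insert(29) -> [29, 36, 36]
insert(25) -> [25, 29, 36, 36]
insert(45) -> [25, 29, 36, 36, 45]
insert(48) -> [25, 29, 36, 36, 45, 48]
insert(21) -> [21, 29, 25, 36, 45, 48, 36]
insert(44) -> [21, 29, 25, 36, 45, 48, 36, 44]

Final heap: [21, 29, 25, 36, 45, 48, 36, 44]


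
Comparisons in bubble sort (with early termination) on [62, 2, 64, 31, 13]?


Algorithm: bubble sort (with early termination)
Input: [62, 2, 64, 31, 13]
Sorted: [2, 13, 31, 62, 64]

10


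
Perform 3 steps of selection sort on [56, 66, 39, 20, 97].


Initial: [56, 66, 39, 20, 97]
Step 1: min=20 at 3
  Swap: [20, 66, 39, 56, 97]
Step 2: min=39 at 2
  Swap: [20, 39, 66, 56, 97]
Step 3: min=56 at 3
  Swap: [20, 39, 56, 66, 97]

After 3 steps: [20, 39, 56, 66, 97]


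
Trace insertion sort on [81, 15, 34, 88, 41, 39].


Initial: [81, 15, 34, 88, 41, 39]
Insert 15: [15, 81, 34, 88, 41, 39]
Insert 34: [15, 34, 81, 88, 41, 39]
Insert 88: [15, 34, 81, 88, 41, 39]
Insert 41: [15, 34, 41, 81, 88, 39]
Insert 39: [15, 34, 39, 41, 81, 88]

Sorted: [15, 34, 39, 41, 81, 88]


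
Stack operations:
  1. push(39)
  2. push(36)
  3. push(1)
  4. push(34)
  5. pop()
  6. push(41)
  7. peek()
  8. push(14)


push(39) -> [39]
push(36) -> [39, 36]
push(1) -> [39, 36, 1]
push(34) -> [39, 36, 1, 34]
pop()->34, [39, 36, 1]
push(41) -> [39, 36, 1, 41]
peek()->41
push(14) -> [39, 36, 1, 41, 14]

Final stack: [39, 36, 1, 41, 14]


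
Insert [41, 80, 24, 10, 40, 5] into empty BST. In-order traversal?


Insert 41: root
Insert 80: R from 41
Insert 24: L from 41
Insert 10: L from 41 -> L from 24
Insert 40: L from 41 -> R from 24
Insert 5: L from 41 -> L from 24 -> L from 10

In-order: [5, 10, 24, 40, 41, 80]


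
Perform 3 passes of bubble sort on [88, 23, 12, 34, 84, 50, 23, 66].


Initial: [88, 23, 12, 34, 84, 50, 23, 66]
Pass 1: [23, 12, 34, 84, 50, 23, 66, 88] (7 swaps)
Pass 2: [12, 23, 34, 50, 23, 66, 84, 88] (4 swaps)
Pass 3: [12, 23, 34, 23, 50, 66, 84, 88] (1 swaps)

After 3 passes: [12, 23, 34, 23, 50, 66, 84, 88]


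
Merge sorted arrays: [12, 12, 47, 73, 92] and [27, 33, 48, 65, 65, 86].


Take 12 from A
Take 12 from A
Take 27 from B
Take 33 from B
Take 47 from A
Take 48 from B
Take 65 from B
Take 65 from B
Take 73 from A
Take 86 from B

Merged: [12, 12, 27, 33, 47, 48, 65, 65, 73, 86, 92]


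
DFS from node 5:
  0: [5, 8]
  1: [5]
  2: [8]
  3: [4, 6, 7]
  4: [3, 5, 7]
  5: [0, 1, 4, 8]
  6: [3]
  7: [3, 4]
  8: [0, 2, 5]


Visit 5, push [8, 4, 1, 0]
Visit 0, push [8]
Visit 8, push [2]
Visit 2, push []
Visit 1, push []
Visit 4, push [7, 3]
Visit 3, push [7, 6]
Visit 6, push []
Visit 7, push []

DFS order: [5, 0, 8, 2, 1, 4, 3, 6, 7]


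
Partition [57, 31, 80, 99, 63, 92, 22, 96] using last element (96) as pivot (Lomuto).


Pivot: 96
  57 <= 96: advance i (no swap)
  31 <= 96: advance i (no swap)
  80 <= 96: advance i (no swap)
  63 <= 96: swap -> [57, 31, 80, 63, 99, 92, 22, 96]
  92 <= 96: swap -> [57, 31, 80, 63, 92, 99, 22, 96]
  22 <= 96: swap -> [57, 31, 80, 63, 92, 22, 99, 96]
Place pivot at 6: [57, 31, 80, 63, 92, 22, 96, 99]

Partitioned: [57, 31, 80, 63, 92, 22, 96, 99]


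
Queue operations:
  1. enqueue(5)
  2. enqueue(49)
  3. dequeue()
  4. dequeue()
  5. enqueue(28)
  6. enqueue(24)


enqueue(5) -> [5]
enqueue(49) -> [5, 49]
dequeue()->5, [49]
dequeue()->49, []
enqueue(28) -> [28]
enqueue(24) -> [28, 24]

Final queue: [28, 24]


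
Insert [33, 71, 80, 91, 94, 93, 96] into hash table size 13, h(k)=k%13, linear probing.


Insert 33: h=7 -> slot 7
Insert 71: h=6 -> slot 6
Insert 80: h=2 -> slot 2
Insert 91: h=0 -> slot 0
Insert 94: h=3 -> slot 3
Insert 93: h=2, 2 probes -> slot 4
Insert 96: h=5 -> slot 5

Table: [91, None, 80, 94, 93, 96, 71, 33, None, None, None, None, None]


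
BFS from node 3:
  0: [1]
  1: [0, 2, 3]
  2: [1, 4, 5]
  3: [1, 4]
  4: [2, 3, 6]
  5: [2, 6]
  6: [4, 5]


Visit 3, enqueue [1, 4]
Visit 1, enqueue [0, 2]
Visit 4, enqueue [6]
Visit 0, enqueue []
Visit 2, enqueue [5]
Visit 6, enqueue []
Visit 5, enqueue []

BFS order: [3, 1, 4, 0, 2, 6, 5]


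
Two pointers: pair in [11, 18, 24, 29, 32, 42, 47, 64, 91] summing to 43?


lo=0(11)+hi=8(91)=102
lo=0(11)+hi=7(64)=75
lo=0(11)+hi=6(47)=58
lo=0(11)+hi=5(42)=53
lo=0(11)+hi=4(32)=43

Yes: 11+32=43


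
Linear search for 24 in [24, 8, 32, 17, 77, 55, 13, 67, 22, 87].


i=0: 24==24 found!

Found at 0, 1 comps


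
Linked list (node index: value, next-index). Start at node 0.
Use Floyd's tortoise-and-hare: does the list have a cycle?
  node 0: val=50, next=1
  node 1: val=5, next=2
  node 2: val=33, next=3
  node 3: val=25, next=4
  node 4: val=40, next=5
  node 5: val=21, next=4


Floyd's tortoise (slow, +1) and hare (fast, +2):
  init: slow=0, fast=0
  step 1: slow=1, fast=2
  step 2: slow=2, fast=4
  step 3: slow=3, fast=4
  step 4: slow=4, fast=4
  slow == fast at node 4: cycle detected

Cycle: yes


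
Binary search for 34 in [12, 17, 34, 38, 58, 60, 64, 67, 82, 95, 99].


Step 1: lo=0, hi=10, mid=5, val=60
Step 2: lo=0, hi=4, mid=2, val=34

Found at index 2


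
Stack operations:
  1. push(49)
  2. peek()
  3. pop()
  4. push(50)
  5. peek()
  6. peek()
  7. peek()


push(49) -> [49]
peek()->49
pop()->49, []
push(50) -> [50]
peek()->50
peek()->50
peek()->50

Final stack: [50]


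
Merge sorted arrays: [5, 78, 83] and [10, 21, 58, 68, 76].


Take 5 from A
Take 10 from B
Take 21 from B
Take 58 from B
Take 68 from B
Take 76 from B

Merged: [5, 10, 21, 58, 68, 76, 78, 83]


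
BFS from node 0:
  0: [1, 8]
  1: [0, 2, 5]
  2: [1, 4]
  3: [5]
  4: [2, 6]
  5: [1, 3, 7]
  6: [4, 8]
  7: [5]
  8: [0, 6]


Visit 0, enqueue [1, 8]
Visit 1, enqueue [2, 5]
Visit 8, enqueue [6]
Visit 2, enqueue [4]
Visit 5, enqueue [3, 7]
Visit 6, enqueue []
Visit 4, enqueue []
Visit 3, enqueue []
Visit 7, enqueue []

BFS order: [0, 1, 8, 2, 5, 6, 4, 3, 7]


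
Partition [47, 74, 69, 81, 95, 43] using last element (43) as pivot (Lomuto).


Pivot: 43
Place pivot at 0: [43, 74, 69, 81, 95, 47]

Partitioned: [43, 74, 69, 81, 95, 47]


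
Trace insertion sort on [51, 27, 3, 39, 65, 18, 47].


Initial: [51, 27, 3, 39, 65, 18, 47]
Insert 27: [27, 51, 3, 39, 65, 18, 47]
Insert 3: [3, 27, 51, 39, 65, 18, 47]
Insert 39: [3, 27, 39, 51, 65, 18, 47]
Insert 65: [3, 27, 39, 51, 65, 18, 47]
Insert 18: [3, 18, 27, 39, 51, 65, 47]
Insert 47: [3, 18, 27, 39, 47, 51, 65]

Sorted: [3, 18, 27, 39, 47, 51, 65]


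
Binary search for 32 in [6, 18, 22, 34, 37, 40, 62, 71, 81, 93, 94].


Step 1: lo=0, hi=10, mid=5, val=40
Step 2: lo=0, hi=4, mid=2, val=22
Step 3: lo=3, hi=4, mid=3, val=34

Not found


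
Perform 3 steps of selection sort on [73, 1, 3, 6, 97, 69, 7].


Initial: [73, 1, 3, 6, 97, 69, 7]
Step 1: min=1 at 1
  Swap: [1, 73, 3, 6, 97, 69, 7]
Step 2: min=3 at 2
  Swap: [1, 3, 73, 6, 97, 69, 7]
Step 3: min=6 at 3
  Swap: [1, 3, 6, 73, 97, 69, 7]

After 3 steps: [1, 3, 6, 73, 97, 69, 7]


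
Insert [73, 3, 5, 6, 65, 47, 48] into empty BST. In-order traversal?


Insert 73: root
Insert 3: L from 73
Insert 5: L from 73 -> R from 3
Insert 6: L from 73 -> R from 3 -> R from 5
Insert 65: L from 73 -> R from 3 -> R from 5 -> R from 6
Insert 47: L from 73 -> R from 3 -> R from 5 -> R from 6 -> L from 65
Insert 48: L from 73 -> R from 3 -> R from 5 -> R from 6 -> L from 65 -> R from 47

In-order: [3, 5, 6, 47, 48, 65, 73]


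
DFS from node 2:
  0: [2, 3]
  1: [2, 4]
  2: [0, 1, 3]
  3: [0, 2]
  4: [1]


Visit 2, push [3, 1, 0]
Visit 0, push [3]
Visit 3, push []
Visit 1, push [4]
Visit 4, push []

DFS order: [2, 0, 3, 1, 4]


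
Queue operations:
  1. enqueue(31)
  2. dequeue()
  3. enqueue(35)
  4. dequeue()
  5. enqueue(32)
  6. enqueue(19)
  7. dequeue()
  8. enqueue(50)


enqueue(31) -> [31]
dequeue()->31, []
enqueue(35) -> [35]
dequeue()->35, []
enqueue(32) -> [32]
enqueue(19) -> [32, 19]
dequeue()->32, [19]
enqueue(50) -> [19, 50]

Final queue: [19, 50]


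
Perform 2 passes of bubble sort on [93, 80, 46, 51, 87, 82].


Initial: [93, 80, 46, 51, 87, 82]
Pass 1: [80, 46, 51, 87, 82, 93] (5 swaps)
Pass 2: [46, 51, 80, 82, 87, 93] (3 swaps)

After 2 passes: [46, 51, 80, 82, 87, 93]


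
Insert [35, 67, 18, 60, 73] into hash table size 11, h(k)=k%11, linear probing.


Insert 35: h=2 -> slot 2
Insert 67: h=1 -> slot 1
Insert 18: h=7 -> slot 7
Insert 60: h=5 -> slot 5
Insert 73: h=7, 1 probes -> slot 8

Table: [None, 67, 35, None, None, 60, None, 18, 73, None, None]


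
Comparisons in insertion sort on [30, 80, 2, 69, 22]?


Algorithm: insertion sort
Input: [30, 80, 2, 69, 22]
Sorted: [2, 22, 30, 69, 80]

9


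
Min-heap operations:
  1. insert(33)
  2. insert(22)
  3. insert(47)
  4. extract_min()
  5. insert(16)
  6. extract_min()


insert(33) -> [33]
insert(22) -> [22, 33]
insert(47) -> [22, 33, 47]
extract_min()->22, [33, 47]
insert(16) -> [16, 47, 33]
extract_min()->16, [33, 47]

Final heap: [33, 47]


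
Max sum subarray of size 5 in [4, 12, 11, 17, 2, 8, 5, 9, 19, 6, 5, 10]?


[0:5]: 46
[1:6]: 50
[2:7]: 43
[3:8]: 41
[4:9]: 43
[5:10]: 47
[6:11]: 44
[7:12]: 49

Max: 50 at [1:6]


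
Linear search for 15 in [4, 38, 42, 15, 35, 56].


i=0: 4!=15
i=1: 38!=15
i=2: 42!=15
i=3: 15==15 found!

Found at 3, 4 comps


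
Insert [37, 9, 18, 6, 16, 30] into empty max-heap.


Insert 37: [37]
Insert 9: [37, 9]
Insert 18: [37, 9, 18]
Insert 6: [37, 9, 18, 6]
Insert 16: [37, 16, 18, 6, 9]
Insert 30: [37, 16, 30, 6, 9, 18]

Final heap: [37, 16, 30, 6, 9, 18]


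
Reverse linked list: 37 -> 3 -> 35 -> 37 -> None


Step 1: curr=37, set curr.next=prev(None) | reversed so far: 37
Step 2: curr=3, set curr.next=prev(37) | reversed so far: 3 -> 37
Step 3: curr=35, set curr.next=prev(3) | reversed so far: 35 -> 3 -> 37
Step 4: curr=37, set curr.next=prev(35) | reversed so far: 37 -> 35 -> 3 -> 37

37 -> 35 -> 3 -> 37 -> None


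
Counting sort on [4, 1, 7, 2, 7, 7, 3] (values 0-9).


Input: [4, 1, 7, 2, 7, 7, 3]
Counts: [0, 1, 1, 1, 1, 0, 0, 3, 0, 0]

Sorted: [1, 2, 3, 4, 7, 7, 7]


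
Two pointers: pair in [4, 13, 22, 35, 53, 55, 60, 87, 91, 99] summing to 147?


lo=0(4)+hi=9(99)=103
lo=1(13)+hi=9(99)=112
lo=2(22)+hi=9(99)=121
lo=3(35)+hi=9(99)=134
lo=4(53)+hi=9(99)=152
lo=4(53)+hi=8(91)=144
lo=5(55)+hi=8(91)=146
lo=6(60)+hi=8(91)=151
lo=6(60)+hi=7(87)=147

Yes: 60+87=147


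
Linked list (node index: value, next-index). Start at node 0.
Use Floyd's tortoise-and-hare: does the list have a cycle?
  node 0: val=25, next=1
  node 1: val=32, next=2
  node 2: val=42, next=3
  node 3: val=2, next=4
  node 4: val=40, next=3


Floyd's tortoise (slow, +1) and hare (fast, +2):
  init: slow=0, fast=0
  step 1: slow=1, fast=2
  step 2: slow=2, fast=4
  step 3: slow=3, fast=4
  step 4: slow=4, fast=4
  slow == fast at node 4: cycle detected

Cycle: yes


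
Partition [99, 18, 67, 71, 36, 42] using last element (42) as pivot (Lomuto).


Pivot: 42
  18 <= 42: swap -> [18, 99, 67, 71, 36, 42]
  36 <= 42: swap -> [18, 36, 67, 71, 99, 42]
Place pivot at 2: [18, 36, 42, 71, 99, 67]

Partitioned: [18, 36, 42, 71, 99, 67]


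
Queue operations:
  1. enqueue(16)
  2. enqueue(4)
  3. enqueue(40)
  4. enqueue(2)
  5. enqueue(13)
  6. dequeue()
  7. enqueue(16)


enqueue(16) -> [16]
enqueue(4) -> [16, 4]
enqueue(40) -> [16, 4, 40]
enqueue(2) -> [16, 4, 40, 2]
enqueue(13) -> [16, 4, 40, 2, 13]
dequeue()->16, [4, 40, 2, 13]
enqueue(16) -> [4, 40, 2, 13, 16]

Final queue: [4, 40, 2, 13, 16]


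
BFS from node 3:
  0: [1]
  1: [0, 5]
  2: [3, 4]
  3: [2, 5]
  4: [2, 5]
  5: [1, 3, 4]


Visit 3, enqueue [2, 5]
Visit 2, enqueue [4]
Visit 5, enqueue [1]
Visit 4, enqueue []
Visit 1, enqueue [0]
Visit 0, enqueue []

BFS order: [3, 2, 5, 4, 1, 0]


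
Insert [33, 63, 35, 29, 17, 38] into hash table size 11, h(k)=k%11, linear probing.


Insert 33: h=0 -> slot 0
Insert 63: h=8 -> slot 8
Insert 35: h=2 -> slot 2
Insert 29: h=7 -> slot 7
Insert 17: h=6 -> slot 6
Insert 38: h=5 -> slot 5

Table: [33, None, 35, None, None, 38, 17, 29, 63, None, None]


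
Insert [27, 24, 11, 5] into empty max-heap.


Insert 27: [27]
Insert 24: [27, 24]
Insert 11: [27, 24, 11]
Insert 5: [27, 24, 11, 5]

Final heap: [27, 24, 11, 5]


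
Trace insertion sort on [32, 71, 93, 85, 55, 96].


Initial: [32, 71, 93, 85, 55, 96]
Insert 71: [32, 71, 93, 85, 55, 96]
Insert 93: [32, 71, 93, 85, 55, 96]
Insert 85: [32, 71, 85, 93, 55, 96]
Insert 55: [32, 55, 71, 85, 93, 96]
Insert 96: [32, 55, 71, 85, 93, 96]

Sorted: [32, 55, 71, 85, 93, 96]


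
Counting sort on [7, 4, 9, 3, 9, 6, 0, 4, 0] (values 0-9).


Input: [7, 4, 9, 3, 9, 6, 0, 4, 0]
Counts: [2, 0, 0, 1, 2, 0, 1, 1, 0, 2]

Sorted: [0, 0, 3, 4, 4, 6, 7, 9, 9]


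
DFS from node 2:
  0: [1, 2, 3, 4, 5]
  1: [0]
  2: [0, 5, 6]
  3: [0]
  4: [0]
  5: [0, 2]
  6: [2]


Visit 2, push [6, 5, 0]
Visit 0, push [5, 4, 3, 1]
Visit 1, push []
Visit 3, push []
Visit 4, push []
Visit 5, push []
Visit 6, push []

DFS order: [2, 0, 1, 3, 4, 5, 6]


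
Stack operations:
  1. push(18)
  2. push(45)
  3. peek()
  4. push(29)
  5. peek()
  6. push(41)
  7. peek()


push(18) -> [18]
push(45) -> [18, 45]
peek()->45
push(29) -> [18, 45, 29]
peek()->29
push(41) -> [18, 45, 29, 41]
peek()->41

Final stack: [18, 45, 29, 41]


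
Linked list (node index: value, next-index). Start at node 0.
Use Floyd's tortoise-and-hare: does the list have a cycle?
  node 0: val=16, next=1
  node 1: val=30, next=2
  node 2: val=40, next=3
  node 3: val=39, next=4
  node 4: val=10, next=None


Floyd's tortoise (slow, +1) and hare (fast, +2):
  init: slow=0, fast=0
  step 1: slow=1, fast=2
  step 2: slow=2, fast=4
  step 3: fast -> None, no cycle

Cycle: no


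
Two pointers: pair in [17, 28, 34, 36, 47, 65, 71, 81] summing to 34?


lo=0(17)+hi=7(81)=98
lo=0(17)+hi=6(71)=88
lo=0(17)+hi=5(65)=82
lo=0(17)+hi=4(47)=64
lo=0(17)+hi=3(36)=53
lo=0(17)+hi=2(34)=51
lo=0(17)+hi=1(28)=45

No pair found


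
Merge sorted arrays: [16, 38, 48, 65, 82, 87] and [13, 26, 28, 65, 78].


Take 13 from B
Take 16 from A
Take 26 from B
Take 28 from B
Take 38 from A
Take 48 from A
Take 65 from A
Take 65 from B
Take 78 from B

Merged: [13, 16, 26, 28, 38, 48, 65, 65, 78, 82, 87]


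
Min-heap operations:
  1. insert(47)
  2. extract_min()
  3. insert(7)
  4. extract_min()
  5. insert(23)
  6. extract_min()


insert(47) -> [47]
extract_min()->47, []
insert(7) -> [7]
extract_min()->7, []
insert(23) -> [23]
extract_min()->23, []

Final heap: []


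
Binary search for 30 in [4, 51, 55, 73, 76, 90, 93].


Step 1: lo=0, hi=6, mid=3, val=73
Step 2: lo=0, hi=2, mid=1, val=51
Step 3: lo=0, hi=0, mid=0, val=4

Not found


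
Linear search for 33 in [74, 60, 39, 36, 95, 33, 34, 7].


i=0: 74!=33
i=1: 60!=33
i=2: 39!=33
i=3: 36!=33
i=4: 95!=33
i=5: 33==33 found!

Found at 5, 6 comps


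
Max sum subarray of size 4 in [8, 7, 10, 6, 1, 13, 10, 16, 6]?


[0:4]: 31
[1:5]: 24
[2:6]: 30
[3:7]: 30
[4:8]: 40
[5:9]: 45

Max: 45 at [5:9]


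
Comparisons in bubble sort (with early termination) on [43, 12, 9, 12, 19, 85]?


Algorithm: bubble sort (with early termination)
Input: [43, 12, 9, 12, 19, 85]
Sorted: [9, 12, 12, 19, 43, 85]

12


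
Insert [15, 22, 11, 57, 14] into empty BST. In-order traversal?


Insert 15: root
Insert 22: R from 15
Insert 11: L from 15
Insert 57: R from 15 -> R from 22
Insert 14: L from 15 -> R from 11

In-order: [11, 14, 15, 22, 57]


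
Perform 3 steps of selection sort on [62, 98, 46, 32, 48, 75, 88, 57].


Initial: [62, 98, 46, 32, 48, 75, 88, 57]
Step 1: min=32 at 3
  Swap: [32, 98, 46, 62, 48, 75, 88, 57]
Step 2: min=46 at 2
  Swap: [32, 46, 98, 62, 48, 75, 88, 57]
Step 3: min=48 at 4
  Swap: [32, 46, 48, 62, 98, 75, 88, 57]

After 3 steps: [32, 46, 48, 62, 98, 75, 88, 57]


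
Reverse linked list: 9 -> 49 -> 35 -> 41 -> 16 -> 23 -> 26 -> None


Step 1: curr=9, set curr.next=prev(None) | reversed so far: 9
Step 2: curr=49, set curr.next=prev(9) | reversed so far: 49 -> 9
Step 3: curr=35, set curr.next=prev(49) | reversed so far: 35 -> 49 -> 9
Step 4: curr=41, set curr.next=prev(35) | reversed so far: 41 -> 35 -> 49 -> 9
Step 5: curr=16, set curr.next=prev(41) | reversed so far: 16 -> 41 -> 35 -> 49 -> 9
Step 6: curr=23, set curr.next=prev(16) | reversed so far: 23 -> 16 -> 41 -> 35 -> 49 -> 9
Step 7: curr=26, set curr.next=prev(23) | reversed so far: 26 -> 23 -> 16 -> 41 -> 35 -> 49 -> 9

26 -> 23 -> 16 -> 41 -> 35 -> 49 -> 9 -> None


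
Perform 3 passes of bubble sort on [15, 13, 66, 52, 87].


Initial: [15, 13, 66, 52, 87]
Pass 1: [13, 15, 52, 66, 87] (2 swaps)
Pass 2: [13, 15, 52, 66, 87] (0 swaps)
Pass 3: [13, 15, 52, 66, 87] (0 swaps)

After 3 passes: [13, 15, 52, 66, 87]


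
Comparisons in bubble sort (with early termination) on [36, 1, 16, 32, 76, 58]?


Algorithm: bubble sort (with early termination)
Input: [36, 1, 16, 32, 76, 58]
Sorted: [1, 16, 32, 36, 58, 76]

9


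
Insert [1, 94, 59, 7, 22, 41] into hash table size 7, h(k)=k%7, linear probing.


Insert 1: h=1 -> slot 1
Insert 94: h=3 -> slot 3
Insert 59: h=3, 1 probes -> slot 4
Insert 7: h=0 -> slot 0
Insert 22: h=1, 1 probes -> slot 2
Insert 41: h=6 -> slot 6

Table: [7, 1, 22, 94, 59, None, 41]


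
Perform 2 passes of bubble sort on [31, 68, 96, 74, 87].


Initial: [31, 68, 96, 74, 87]
Pass 1: [31, 68, 74, 87, 96] (2 swaps)
Pass 2: [31, 68, 74, 87, 96] (0 swaps)

After 2 passes: [31, 68, 74, 87, 96]


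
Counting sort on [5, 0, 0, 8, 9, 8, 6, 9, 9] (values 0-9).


Input: [5, 0, 0, 8, 9, 8, 6, 9, 9]
Counts: [2, 0, 0, 0, 0, 1, 1, 0, 2, 3]

Sorted: [0, 0, 5, 6, 8, 8, 9, 9, 9]


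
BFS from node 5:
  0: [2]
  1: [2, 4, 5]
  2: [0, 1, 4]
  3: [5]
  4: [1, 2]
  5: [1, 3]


Visit 5, enqueue [1, 3]
Visit 1, enqueue [2, 4]
Visit 3, enqueue []
Visit 2, enqueue [0]
Visit 4, enqueue []
Visit 0, enqueue []

BFS order: [5, 1, 3, 2, 4, 0]


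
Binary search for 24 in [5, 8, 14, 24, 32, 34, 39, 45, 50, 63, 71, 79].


Step 1: lo=0, hi=11, mid=5, val=34
Step 2: lo=0, hi=4, mid=2, val=14
Step 3: lo=3, hi=4, mid=3, val=24

Found at index 3


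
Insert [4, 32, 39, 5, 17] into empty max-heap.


Insert 4: [4]
Insert 32: [32, 4]
Insert 39: [39, 4, 32]
Insert 5: [39, 5, 32, 4]
Insert 17: [39, 17, 32, 4, 5]

Final heap: [39, 17, 32, 4, 5]


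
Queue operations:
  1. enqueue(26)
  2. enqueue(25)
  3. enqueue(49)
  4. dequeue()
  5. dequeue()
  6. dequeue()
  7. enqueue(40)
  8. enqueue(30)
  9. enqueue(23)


enqueue(26) -> [26]
enqueue(25) -> [26, 25]
enqueue(49) -> [26, 25, 49]
dequeue()->26, [25, 49]
dequeue()->25, [49]
dequeue()->49, []
enqueue(40) -> [40]
enqueue(30) -> [40, 30]
enqueue(23) -> [40, 30, 23]

Final queue: [40, 30, 23]


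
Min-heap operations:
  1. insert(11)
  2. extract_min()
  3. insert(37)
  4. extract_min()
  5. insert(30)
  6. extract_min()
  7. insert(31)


insert(11) -> [11]
extract_min()->11, []
insert(37) -> [37]
extract_min()->37, []
insert(30) -> [30]
extract_min()->30, []
insert(31) -> [31]

Final heap: [31]


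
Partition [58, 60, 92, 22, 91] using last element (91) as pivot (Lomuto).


Pivot: 91
  58 <= 91: advance i (no swap)
  60 <= 91: advance i (no swap)
  22 <= 91: swap -> [58, 60, 22, 92, 91]
Place pivot at 3: [58, 60, 22, 91, 92]

Partitioned: [58, 60, 22, 91, 92]


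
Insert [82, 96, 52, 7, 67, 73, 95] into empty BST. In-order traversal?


Insert 82: root
Insert 96: R from 82
Insert 52: L from 82
Insert 7: L from 82 -> L from 52
Insert 67: L from 82 -> R from 52
Insert 73: L from 82 -> R from 52 -> R from 67
Insert 95: R from 82 -> L from 96

In-order: [7, 52, 67, 73, 82, 95, 96]


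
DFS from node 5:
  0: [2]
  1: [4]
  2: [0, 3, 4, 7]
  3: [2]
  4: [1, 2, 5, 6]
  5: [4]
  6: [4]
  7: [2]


Visit 5, push [4]
Visit 4, push [6, 2, 1]
Visit 1, push []
Visit 2, push [7, 3, 0]
Visit 0, push []
Visit 3, push []
Visit 7, push []
Visit 6, push []

DFS order: [5, 4, 1, 2, 0, 3, 7, 6]


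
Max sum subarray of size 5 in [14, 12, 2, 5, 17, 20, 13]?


[0:5]: 50
[1:6]: 56
[2:7]: 57

Max: 57 at [2:7]


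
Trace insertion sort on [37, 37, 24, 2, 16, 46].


Initial: [37, 37, 24, 2, 16, 46]
Insert 37: [37, 37, 24, 2, 16, 46]
Insert 24: [24, 37, 37, 2, 16, 46]
Insert 2: [2, 24, 37, 37, 16, 46]
Insert 16: [2, 16, 24, 37, 37, 46]
Insert 46: [2, 16, 24, 37, 37, 46]

Sorted: [2, 16, 24, 37, 37, 46]


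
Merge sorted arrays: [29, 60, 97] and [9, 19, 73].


Take 9 from B
Take 19 from B
Take 29 from A
Take 60 from A
Take 73 from B

Merged: [9, 19, 29, 60, 73, 97]


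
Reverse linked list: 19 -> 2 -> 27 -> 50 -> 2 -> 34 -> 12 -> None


Step 1: curr=19, set curr.next=prev(None) | reversed so far: 19
Step 2: curr=2, set curr.next=prev(19) | reversed so far: 2 -> 19
Step 3: curr=27, set curr.next=prev(2) | reversed so far: 27 -> 2 -> 19
Step 4: curr=50, set curr.next=prev(27) | reversed so far: 50 -> 27 -> 2 -> 19
Step 5: curr=2, set curr.next=prev(50) | reversed so far: 2 -> 50 -> 27 -> 2 -> 19
Step 6: curr=34, set curr.next=prev(2) | reversed so far: 34 -> 2 -> 50 -> 27 -> 2 -> 19
Step 7: curr=12, set curr.next=prev(34) | reversed so far: 12 -> 34 -> 2 -> 50 -> 27 -> 2 -> 19

12 -> 34 -> 2 -> 50 -> 27 -> 2 -> 19 -> None


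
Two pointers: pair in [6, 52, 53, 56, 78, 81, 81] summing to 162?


lo=0(6)+hi=6(81)=87
lo=1(52)+hi=6(81)=133
lo=2(53)+hi=6(81)=134
lo=3(56)+hi=6(81)=137
lo=4(78)+hi=6(81)=159
lo=5(81)+hi=6(81)=162

Yes: 81+81=162


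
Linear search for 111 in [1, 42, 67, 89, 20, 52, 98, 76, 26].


i=0: 1!=111
i=1: 42!=111
i=2: 67!=111
i=3: 89!=111
i=4: 20!=111
i=5: 52!=111
i=6: 98!=111
i=7: 76!=111
i=8: 26!=111

Not found, 9 comps


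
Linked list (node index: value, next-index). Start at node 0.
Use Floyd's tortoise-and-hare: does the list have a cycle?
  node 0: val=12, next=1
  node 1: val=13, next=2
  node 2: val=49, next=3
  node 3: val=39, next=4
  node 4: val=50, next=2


Floyd's tortoise (slow, +1) and hare (fast, +2):
  init: slow=0, fast=0
  step 1: slow=1, fast=2
  step 2: slow=2, fast=4
  step 3: slow=3, fast=3
  slow == fast at node 3: cycle detected

Cycle: yes


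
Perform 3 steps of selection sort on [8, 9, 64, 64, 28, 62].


Initial: [8, 9, 64, 64, 28, 62]
Step 1: min=8 at 0
  Swap: [8, 9, 64, 64, 28, 62]
Step 2: min=9 at 1
  Swap: [8, 9, 64, 64, 28, 62]
Step 3: min=28 at 4
  Swap: [8, 9, 28, 64, 64, 62]

After 3 steps: [8, 9, 28, 64, 64, 62]


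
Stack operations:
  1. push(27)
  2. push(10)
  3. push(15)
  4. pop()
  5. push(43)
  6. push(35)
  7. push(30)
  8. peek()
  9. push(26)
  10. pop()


push(27) -> [27]
push(10) -> [27, 10]
push(15) -> [27, 10, 15]
pop()->15, [27, 10]
push(43) -> [27, 10, 43]
push(35) -> [27, 10, 43, 35]
push(30) -> [27, 10, 43, 35, 30]
peek()->30
push(26) -> [27, 10, 43, 35, 30, 26]
pop()->26, [27, 10, 43, 35, 30]

Final stack: [27, 10, 43, 35, 30]


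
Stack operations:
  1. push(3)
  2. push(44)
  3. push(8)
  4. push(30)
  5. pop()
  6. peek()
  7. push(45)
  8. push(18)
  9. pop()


push(3) -> [3]
push(44) -> [3, 44]
push(8) -> [3, 44, 8]
push(30) -> [3, 44, 8, 30]
pop()->30, [3, 44, 8]
peek()->8
push(45) -> [3, 44, 8, 45]
push(18) -> [3, 44, 8, 45, 18]
pop()->18, [3, 44, 8, 45]

Final stack: [3, 44, 8, 45]


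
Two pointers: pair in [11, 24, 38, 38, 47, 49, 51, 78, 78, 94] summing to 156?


lo=0(11)+hi=9(94)=105
lo=1(24)+hi=9(94)=118
lo=2(38)+hi=9(94)=132
lo=3(38)+hi=9(94)=132
lo=4(47)+hi=9(94)=141
lo=5(49)+hi=9(94)=143
lo=6(51)+hi=9(94)=145
lo=7(78)+hi=9(94)=172
lo=7(78)+hi=8(78)=156

Yes: 78+78=156


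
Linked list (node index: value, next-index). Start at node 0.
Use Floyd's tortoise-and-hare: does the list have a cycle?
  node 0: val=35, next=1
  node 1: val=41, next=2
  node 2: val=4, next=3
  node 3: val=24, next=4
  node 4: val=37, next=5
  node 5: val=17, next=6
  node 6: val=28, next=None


Floyd's tortoise (slow, +1) and hare (fast, +2):
  init: slow=0, fast=0
  step 1: slow=1, fast=2
  step 2: slow=2, fast=4
  step 3: slow=3, fast=6
  step 4: fast -> None, no cycle

Cycle: no


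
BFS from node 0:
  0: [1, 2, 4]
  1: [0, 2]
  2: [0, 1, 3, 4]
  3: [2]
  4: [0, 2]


Visit 0, enqueue [1, 2, 4]
Visit 1, enqueue []
Visit 2, enqueue [3]
Visit 4, enqueue []
Visit 3, enqueue []

BFS order: [0, 1, 2, 4, 3]


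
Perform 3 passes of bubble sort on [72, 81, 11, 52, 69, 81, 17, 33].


Initial: [72, 81, 11, 52, 69, 81, 17, 33]
Pass 1: [72, 11, 52, 69, 81, 17, 33, 81] (5 swaps)
Pass 2: [11, 52, 69, 72, 17, 33, 81, 81] (5 swaps)
Pass 3: [11, 52, 69, 17, 33, 72, 81, 81] (2 swaps)

After 3 passes: [11, 52, 69, 17, 33, 72, 81, 81]


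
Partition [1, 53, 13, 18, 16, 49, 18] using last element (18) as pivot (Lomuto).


Pivot: 18
  1 <= 18: advance i (no swap)
  13 <= 18: swap -> [1, 13, 53, 18, 16, 49, 18]
  18 <= 18: swap -> [1, 13, 18, 53, 16, 49, 18]
  16 <= 18: swap -> [1, 13, 18, 16, 53, 49, 18]
Place pivot at 4: [1, 13, 18, 16, 18, 49, 53]

Partitioned: [1, 13, 18, 16, 18, 49, 53]


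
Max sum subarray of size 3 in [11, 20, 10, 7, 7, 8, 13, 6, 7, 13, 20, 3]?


[0:3]: 41
[1:4]: 37
[2:5]: 24
[3:6]: 22
[4:7]: 28
[5:8]: 27
[6:9]: 26
[7:10]: 26
[8:11]: 40
[9:12]: 36

Max: 41 at [0:3]


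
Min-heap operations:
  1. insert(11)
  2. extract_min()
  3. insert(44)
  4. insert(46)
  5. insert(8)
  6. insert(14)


insert(11) -> [11]
extract_min()->11, []
insert(44) -> [44]
insert(46) -> [44, 46]
insert(8) -> [8, 46, 44]
insert(14) -> [8, 14, 44, 46]

Final heap: [8, 14, 44, 46]


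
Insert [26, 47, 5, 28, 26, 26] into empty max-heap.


Insert 26: [26]
Insert 47: [47, 26]
Insert 5: [47, 26, 5]
Insert 28: [47, 28, 5, 26]
Insert 26: [47, 28, 5, 26, 26]
Insert 26: [47, 28, 26, 26, 26, 5]

Final heap: [47, 28, 26, 26, 26, 5]


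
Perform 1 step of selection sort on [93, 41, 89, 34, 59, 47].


Initial: [93, 41, 89, 34, 59, 47]
Step 1: min=34 at 3
  Swap: [34, 41, 89, 93, 59, 47]

After 1 step: [34, 41, 89, 93, 59, 47]


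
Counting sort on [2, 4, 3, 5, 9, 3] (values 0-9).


Input: [2, 4, 3, 5, 9, 3]
Counts: [0, 0, 1, 2, 1, 1, 0, 0, 0, 1]

Sorted: [2, 3, 3, 4, 5, 9]


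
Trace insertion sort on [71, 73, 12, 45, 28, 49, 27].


Initial: [71, 73, 12, 45, 28, 49, 27]
Insert 73: [71, 73, 12, 45, 28, 49, 27]
Insert 12: [12, 71, 73, 45, 28, 49, 27]
Insert 45: [12, 45, 71, 73, 28, 49, 27]
Insert 28: [12, 28, 45, 71, 73, 49, 27]
Insert 49: [12, 28, 45, 49, 71, 73, 27]
Insert 27: [12, 27, 28, 45, 49, 71, 73]

Sorted: [12, 27, 28, 45, 49, 71, 73]


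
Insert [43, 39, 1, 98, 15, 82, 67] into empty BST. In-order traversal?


Insert 43: root
Insert 39: L from 43
Insert 1: L from 43 -> L from 39
Insert 98: R from 43
Insert 15: L from 43 -> L from 39 -> R from 1
Insert 82: R from 43 -> L from 98
Insert 67: R from 43 -> L from 98 -> L from 82

In-order: [1, 15, 39, 43, 67, 82, 98]


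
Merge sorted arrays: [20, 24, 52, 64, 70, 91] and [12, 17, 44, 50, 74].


Take 12 from B
Take 17 from B
Take 20 from A
Take 24 from A
Take 44 from B
Take 50 from B
Take 52 from A
Take 64 from A
Take 70 from A
Take 74 from B

Merged: [12, 17, 20, 24, 44, 50, 52, 64, 70, 74, 91]


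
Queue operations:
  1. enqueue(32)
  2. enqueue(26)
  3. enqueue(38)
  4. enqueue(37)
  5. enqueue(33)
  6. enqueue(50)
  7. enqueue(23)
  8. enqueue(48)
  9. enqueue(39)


enqueue(32) -> [32]
enqueue(26) -> [32, 26]
enqueue(38) -> [32, 26, 38]
enqueue(37) -> [32, 26, 38, 37]
enqueue(33) -> [32, 26, 38, 37, 33]
enqueue(50) -> [32, 26, 38, 37, 33, 50]
enqueue(23) -> [32, 26, 38, 37, 33, 50, 23]
enqueue(48) -> [32, 26, 38, 37, 33, 50, 23, 48]
enqueue(39) -> [32, 26, 38, 37, 33, 50, 23, 48, 39]

Final queue: [32, 26, 38, 37, 33, 50, 23, 48, 39]


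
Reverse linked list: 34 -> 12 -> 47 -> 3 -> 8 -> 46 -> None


Step 1: curr=34, set curr.next=prev(None) | reversed so far: 34
Step 2: curr=12, set curr.next=prev(34) | reversed so far: 12 -> 34
Step 3: curr=47, set curr.next=prev(12) | reversed so far: 47 -> 12 -> 34
Step 4: curr=3, set curr.next=prev(47) | reversed so far: 3 -> 47 -> 12 -> 34
Step 5: curr=8, set curr.next=prev(3) | reversed so far: 8 -> 3 -> 47 -> 12 -> 34
Step 6: curr=46, set curr.next=prev(8) | reversed so far: 46 -> 8 -> 3 -> 47 -> 12 -> 34

46 -> 8 -> 3 -> 47 -> 12 -> 34 -> None


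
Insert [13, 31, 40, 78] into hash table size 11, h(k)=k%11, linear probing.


Insert 13: h=2 -> slot 2
Insert 31: h=9 -> slot 9
Insert 40: h=7 -> slot 7
Insert 78: h=1 -> slot 1

Table: [None, 78, 13, None, None, None, None, 40, None, 31, None]


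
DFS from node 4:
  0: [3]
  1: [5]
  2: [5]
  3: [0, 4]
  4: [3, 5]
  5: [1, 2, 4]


Visit 4, push [5, 3]
Visit 3, push [0]
Visit 0, push []
Visit 5, push [2, 1]
Visit 1, push []
Visit 2, push []

DFS order: [4, 3, 0, 5, 1, 2]


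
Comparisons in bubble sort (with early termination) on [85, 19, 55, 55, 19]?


Algorithm: bubble sort (with early termination)
Input: [85, 19, 55, 55, 19]
Sorted: [19, 19, 55, 55, 85]

10


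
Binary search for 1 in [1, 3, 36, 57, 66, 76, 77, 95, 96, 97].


Step 1: lo=0, hi=9, mid=4, val=66
Step 2: lo=0, hi=3, mid=1, val=3
Step 3: lo=0, hi=0, mid=0, val=1

Found at index 0


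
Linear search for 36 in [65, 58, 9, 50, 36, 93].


i=0: 65!=36
i=1: 58!=36
i=2: 9!=36
i=3: 50!=36
i=4: 36==36 found!

Found at 4, 5 comps


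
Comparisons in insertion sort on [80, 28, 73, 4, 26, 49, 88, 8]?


Algorithm: insertion sort
Input: [80, 28, 73, 4, 26, 49, 88, 8]
Sorted: [4, 8, 26, 28, 49, 73, 80, 88]

21


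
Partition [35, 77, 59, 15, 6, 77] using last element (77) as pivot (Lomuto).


Pivot: 77
  35 <= 77: advance i (no swap)
  77 <= 77: advance i (no swap)
  59 <= 77: advance i (no swap)
  15 <= 77: advance i (no swap)
  6 <= 77: advance i (no swap)
Place pivot at 5: [35, 77, 59, 15, 6, 77]

Partitioned: [35, 77, 59, 15, 6, 77]


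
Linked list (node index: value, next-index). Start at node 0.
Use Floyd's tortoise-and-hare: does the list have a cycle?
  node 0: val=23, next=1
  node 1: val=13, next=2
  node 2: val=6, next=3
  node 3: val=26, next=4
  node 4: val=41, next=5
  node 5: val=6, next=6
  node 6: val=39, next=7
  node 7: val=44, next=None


Floyd's tortoise (slow, +1) and hare (fast, +2):
  init: slow=0, fast=0
  step 1: slow=1, fast=2
  step 2: slow=2, fast=4
  step 3: slow=3, fast=6
  step 4: fast 6->7->None, no cycle

Cycle: no


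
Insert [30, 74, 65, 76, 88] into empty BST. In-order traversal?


Insert 30: root
Insert 74: R from 30
Insert 65: R from 30 -> L from 74
Insert 76: R from 30 -> R from 74
Insert 88: R from 30 -> R from 74 -> R from 76

In-order: [30, 65, 74, 76, 88]


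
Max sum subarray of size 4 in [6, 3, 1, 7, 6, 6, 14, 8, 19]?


[0:4]: 17
[1:5]: 17
[2:6]: 20
[3:7]: 33
[4:8]: 34
[5:9]: 47

Max: 47 at [5:9]


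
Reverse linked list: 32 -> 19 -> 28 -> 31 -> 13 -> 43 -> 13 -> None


Step 1: curr=32, set curr.next=prev(None) | reversed so far: 32
Step 2: curr=19, set curr.next=prev(32) | reversed so far: 19 -> 32
Step 3: curr=28, set curr.next=prev(19) | reversed so far: 28 -> 19 -> 32
Step 4: curr=31, set curr.next=prev(28) | reversed so far: 31 -> 28 -> 19 -> 32
Step 5: curr=13, set curr.next=prev(31) | reversed so far: 13 -> 31 -> 28 -> 19 -> 32
Step 6: curr=43, set curr.next=prev(13) | reversed so far: 43 -> 13 -> 31 -> 28 -> 19 -> 32
Step 7: curr=13, set curr.next=prev(43) | reversed so far: 13 -> 43 -> 13 -> 31 -> 28 -> 19 -> 32

13 -> 43 -> 13 -> 31 -> 28 -> 19 -> 32 -> None


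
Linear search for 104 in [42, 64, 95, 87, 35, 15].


i=0: 42!=104
i=1: 64!=104
i=2: 95!=104
i=3: 87!=104
i=4: 35!=104
i=5: 15!=104

Not found, 6 comps


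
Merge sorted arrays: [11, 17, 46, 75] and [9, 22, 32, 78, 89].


Take 9 from B
Take 11 from A
Take 17 from A
Take 22 from B
Take 32 from B
Take 46 from A
Take 75 from A

Merged: [9, 11, 17, 22, 32, 46, 75, 78, 89]


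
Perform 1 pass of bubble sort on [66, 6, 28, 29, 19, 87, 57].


Initial: [66, 6, 28, 29, 19, 87, 57]
Pass 1: [6, 28, 29, 19, 66, 57, 87] (5 swaps)

After 1 pass: [6, 28, 29, 19, 66, 57, 87]


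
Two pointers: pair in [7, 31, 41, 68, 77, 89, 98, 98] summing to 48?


lo=0(7)+hi=7(98)=105
lo=0(7)+hi=6(98)=105
lo=0(7)+hi=5(89)=96
lo=0(7)+hi=4(77)=84
lo=0(7)+hi=3(68)=75
lo=0(7)+hi=2(41)=48

Yes: 7+41=48


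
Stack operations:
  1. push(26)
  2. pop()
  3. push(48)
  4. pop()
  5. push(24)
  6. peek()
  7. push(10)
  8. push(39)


push(26) -> [26]
pop()->26, []
push(48) -> [48]
pop()->48, []
push(24) -> [24]
peek()->24
push(10) -> [24, 10]
push(39) -> [24, 10, 39]

Final stack: [24, 10, 39]


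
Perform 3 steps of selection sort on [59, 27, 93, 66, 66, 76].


Initial: [59, 27, 93, 66, 66, 76]
Step 1: min=27 at 1
  Swap: [27, 59, 93, 66, 66, 76]
Step 2: min=59 at 1
  Swap: [27, 59, 93, 66, 66, 76]
Step 3: min=66 at 3
  Swap: [27, 59, 66, 93, 66, 76]

After 3 steps: [27, 59, 66, 93, 66, 76]


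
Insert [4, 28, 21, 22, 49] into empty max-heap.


Insert 4: [4]
Insert 28: [28, 4]
Insert 21: [28, 4, 21]
Insert 22: [28, 22, 21, 4]
Insert 49: [49, 28, 21, 4, 22]

Final heap: [49, 28, 21, 4, 22]


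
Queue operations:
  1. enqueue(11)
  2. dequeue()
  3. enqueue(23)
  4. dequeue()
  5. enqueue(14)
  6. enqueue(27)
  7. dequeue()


enqueue(11) -> [11]
dequeue()->11, []
enqueue(23) -> [23]
dequeue()->23, []
enqueue(14) -> [14]
enqueue(27) -> [14, 27]
dequeue()->14, [27]

Final queue: [27]
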